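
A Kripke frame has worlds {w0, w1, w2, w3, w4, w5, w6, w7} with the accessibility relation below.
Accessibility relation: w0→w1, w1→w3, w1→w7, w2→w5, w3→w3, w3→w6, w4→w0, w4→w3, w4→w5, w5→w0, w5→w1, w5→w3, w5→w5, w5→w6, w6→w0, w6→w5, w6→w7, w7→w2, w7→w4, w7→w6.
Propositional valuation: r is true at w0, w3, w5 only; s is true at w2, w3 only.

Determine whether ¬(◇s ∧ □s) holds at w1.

At w1: ◇s ∧ □s is false, so ¬(◇s ∧ □s) is true.
  At w1: ◇s is true, □s is false, so ◇s ∧ □s is false.
    At w1: ◇s requires s at some successor in {w3, w7}.
      s holds at w3, so ◇s is true at w1.
    At w1: □s requires s at every successor {w3, w7}.
      s fails at w7, so □s is false at w1.

Yes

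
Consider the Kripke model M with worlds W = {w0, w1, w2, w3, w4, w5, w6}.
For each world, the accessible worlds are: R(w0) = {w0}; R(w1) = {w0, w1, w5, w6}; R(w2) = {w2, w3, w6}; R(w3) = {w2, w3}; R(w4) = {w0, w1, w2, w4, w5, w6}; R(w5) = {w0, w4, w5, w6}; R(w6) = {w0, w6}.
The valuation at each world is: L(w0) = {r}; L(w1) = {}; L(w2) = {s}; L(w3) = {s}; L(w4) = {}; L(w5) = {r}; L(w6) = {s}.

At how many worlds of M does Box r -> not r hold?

6

Let φ = Box r -> not r. Evaluate φ at each world:
  w0 (successors {w0}): φ is false.
  w1 (successors {w0, w1, w5, w6}): φ is true.
  w2 (successors {w2, w3, w6}): φ is true.
  w3 (successors {w2, w3}): φ is true.
  w4 (successors {w0, w1, w2, w4, w5, w6}): φ is true.
  w5 (successors {w0, w4, w5, w6}): φ is true.
  w6 (successors {w0, w6}): φ is true.
For instance, at w5:
  At w5: Box r is false, not r is false, so Box r -> not r is true.
    At w5: Box r requires r at every successor {w0, w4, w5, w6}.
      r fails at w4, so Box r is false at w5.
Satisfying worlds: {w1, w2, w3, w4, w5, w6}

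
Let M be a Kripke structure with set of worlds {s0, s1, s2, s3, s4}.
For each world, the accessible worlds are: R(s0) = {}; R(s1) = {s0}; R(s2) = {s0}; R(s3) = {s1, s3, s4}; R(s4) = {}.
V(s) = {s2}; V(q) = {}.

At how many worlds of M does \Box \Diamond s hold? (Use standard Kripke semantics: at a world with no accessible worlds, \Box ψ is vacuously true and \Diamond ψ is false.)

Recall that \Box ψ holds at a world iff ψ holds at every accessible world, and \Diamond ψ holds iff ψ holds at some accessible world.
Let φ = \Box \Diamond s. Evaluate φ at each world:
  s0 (successors ∅): φ is true.
  s1 (successors {s0}): φ is false.
  s2 (successors {s0}): φ is false.
  s3 (successors {s1, s3, s4}): φ is false.
  s4 (successors ∅): φ is true.
For instance, at s1:
  At s1: \Box \Diamond s requires \Diamond s at every successor {s0}.
    \Diamond s fails at s0, so \Box \Diamond s is false at s1.
      At s0: no accessible worlds, so \Diamond s is false.
Satisfying worlds: {s0, s4}

2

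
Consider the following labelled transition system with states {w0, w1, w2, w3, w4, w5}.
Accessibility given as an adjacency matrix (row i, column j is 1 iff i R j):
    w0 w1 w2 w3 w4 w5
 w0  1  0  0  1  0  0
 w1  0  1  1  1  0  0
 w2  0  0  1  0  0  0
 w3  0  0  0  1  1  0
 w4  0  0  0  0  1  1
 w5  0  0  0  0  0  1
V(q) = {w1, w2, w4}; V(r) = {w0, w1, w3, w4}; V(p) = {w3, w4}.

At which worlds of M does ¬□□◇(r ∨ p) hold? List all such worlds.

Recall that □ψ holds at a world iff ψ holds at every accessible world, and ◇ψ holds iff ψ holds at some accessible world.
Let φ = ¬□□◇(r ∨ p). Evaluate φ at each world:
  w0 (successors {w0, w3}): φ is false.
  w1 (successors {w1, w2, w3}): φ is true.
  w2 (successors {w2}): φ is true.
  w3 (successors {w3, w4}): φ is true.
  w4 (successors {w4, w5}): φ is true.
  w5 (successors {w5}): φ is true.
For instance, at w1:
  At w1: □□◇(r ∨ p) is false, so ¬□□◇(r ∨ p) is true.
    At w1: □□◇(r ∨ p) requires □◇(r ∨ p) at every successor {w1, w2, w3}.
      □◇(r ∨ p) fails at w1, so □□◇(r ∨ p) is false at w1.
Satisfying worlds: {w1, w2, w3, w4, w5}

w1, w2, w3, w4, w5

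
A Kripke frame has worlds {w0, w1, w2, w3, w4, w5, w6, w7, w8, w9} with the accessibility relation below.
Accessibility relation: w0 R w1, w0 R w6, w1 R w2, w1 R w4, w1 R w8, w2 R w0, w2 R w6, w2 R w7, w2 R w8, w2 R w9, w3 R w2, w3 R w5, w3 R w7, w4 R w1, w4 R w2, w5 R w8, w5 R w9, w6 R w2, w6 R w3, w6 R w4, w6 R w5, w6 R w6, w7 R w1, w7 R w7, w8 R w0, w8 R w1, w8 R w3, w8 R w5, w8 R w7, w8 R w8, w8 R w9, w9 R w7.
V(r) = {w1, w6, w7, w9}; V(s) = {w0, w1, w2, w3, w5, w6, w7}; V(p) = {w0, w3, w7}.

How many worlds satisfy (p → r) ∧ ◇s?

7

Let φ = (p → r) ∧ ◇s. Evaluate φ at each world:
  w0 (successors {w1, w6}): φ is false.
  w1 (successors {w2, w4, w8}): φ is true.
  w2 (successors {w0, w6, w7, w8, w9}): φ is true.
  w3 (successors {w2, w5, w7}): φ is false.
  w4 (successors {w1, w2}): φ is true.
  w5 (successors {w8, w9}): φ is false.
  w6 (successors {w2, w3, w4, w5, w6}): φ is true.
  w7 (successors {w1, w7}): φ is true.
  w8 (successors {w0, w1, w3, w5, w7, w8, w9}): φ is true.
  w9 (successors {w7}): φ is true.
For instance, at w4:
  At w4: p → r is true, ◇s is true, so (p → r) ∧ ◇s is true.
    At w4: ◇s requires s at some successor in {w1, w2}.
      s holds at w1, so ◇s is true at w4.
Satisfying worlds: {w1, w2, w4, w6, w7, w8, w9}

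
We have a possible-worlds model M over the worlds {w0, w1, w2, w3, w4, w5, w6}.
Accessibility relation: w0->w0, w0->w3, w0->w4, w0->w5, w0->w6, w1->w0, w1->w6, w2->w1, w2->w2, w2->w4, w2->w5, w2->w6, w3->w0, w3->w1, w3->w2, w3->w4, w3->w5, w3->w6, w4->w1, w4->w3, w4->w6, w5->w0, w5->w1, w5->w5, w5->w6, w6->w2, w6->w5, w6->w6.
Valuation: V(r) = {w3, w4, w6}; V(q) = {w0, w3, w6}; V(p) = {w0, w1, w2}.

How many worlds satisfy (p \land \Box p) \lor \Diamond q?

7

Let φ = (p \land \Box p) \lor \Diamond q. Evaluate φ at each world:
  w0 (successors {w0, w3, w4, w5, w6}): φ is true.
  w1 (successors {w0, w6}): φ is true.
  w2 (successors {w1, w2, w4, w5, w6}): φ is true.
  w3 (successors {w0, w1, w2, w4, w5, w6}): φ is true.
  w4 (successors {w1, w3, w6}): φ is true.
  w5 (successors {w0, w1, w5, w6}): φ is true.
  w6 (successors {w2, w5, w6}): φ is true.
For instance, at w4:
  At w4: p \land \Box p is false, \Diamond q is true, so (p \land \Box p) \lor \Diamond q is true.
    At w4: p is false, \Box p is false, so p \land \Box p is false.
      At w4: \Box p requires p at every successor {w1, w3, w6}.
        p fails at w3, so \Box p is false at w4.
    At w4: \Diamond q requires q at some successor in {w1, w3, w6}.
      q holds at w3, so \Diamond q is true at w4.
Satisfying worlds: {w0, w1, w2, w3, w4, w5, w6}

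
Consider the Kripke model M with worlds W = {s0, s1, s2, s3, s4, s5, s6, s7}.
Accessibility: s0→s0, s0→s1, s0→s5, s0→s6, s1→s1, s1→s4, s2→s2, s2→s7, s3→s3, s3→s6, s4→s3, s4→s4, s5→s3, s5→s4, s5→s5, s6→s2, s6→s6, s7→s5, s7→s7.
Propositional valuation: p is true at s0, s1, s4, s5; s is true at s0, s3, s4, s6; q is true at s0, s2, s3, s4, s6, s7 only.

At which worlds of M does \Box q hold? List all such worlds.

Let φ = \Box q. Evaluate φ at each world:
  s0 (successors {s0, s1, s5, s6}): φ is false.
  s1 (successors {s1, s4}): φ is false.
  s2 (successors {s2, s7}): φ is true.
  s3 (successors {s3, s6}): φ is true.
  s4 (successors {s3, s4}): φ is true.
  s5 (successors {s3, s4, s5}): φ is false.
  s6 (successors {s2, s6}): φ is true.
  s7 (successors {s5, s7}): φ is false.
For instance, at s2:
  At s2: \Box q requires q at every successor {s2, s7}.
    At s2: q is true.
    At s7: q is true.
  So \Box q is true at s2.
Satisfying worlds: {s2, s3, s4, s6}

s2, s3, s4, s6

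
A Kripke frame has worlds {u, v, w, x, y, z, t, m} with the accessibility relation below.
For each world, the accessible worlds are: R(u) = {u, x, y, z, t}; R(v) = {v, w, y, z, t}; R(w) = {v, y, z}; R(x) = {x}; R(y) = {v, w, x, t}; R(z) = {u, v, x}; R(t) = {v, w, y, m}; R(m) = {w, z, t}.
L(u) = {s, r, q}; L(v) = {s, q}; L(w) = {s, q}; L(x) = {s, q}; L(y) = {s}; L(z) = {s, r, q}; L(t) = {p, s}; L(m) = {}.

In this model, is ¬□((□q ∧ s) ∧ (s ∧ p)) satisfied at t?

At t: □((□q ∧ s) ∧ (s ∧ p)) is false, so ¬□((□q ∧ s) ∧ (s ∧ p)) is true.
  At t: □((□q ∧ s) ∧ (s ∧ p)) requires (□q ∧ s) ∧ (s ∧ p) at every successor {v, w, y, m}.
    (□q ∧ s) ∧ (s ∧ p) fails at v, so □((□q ∧ s) ∧ (s ∧ p)) is false at t.
      At v: □q ∧ s is false, s ∧ p is false, so (□q ∧ s) ∧ (s ∧ p) is false.

Yes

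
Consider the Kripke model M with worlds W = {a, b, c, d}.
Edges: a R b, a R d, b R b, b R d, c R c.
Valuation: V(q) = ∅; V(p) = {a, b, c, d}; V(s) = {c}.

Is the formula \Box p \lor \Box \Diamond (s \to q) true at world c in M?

Recall that \Box ψ holds at a world iff ψ holds at every accessible world, and \Diamond ψ holds iff ψ holds at some accessible world.
At c: \Box p is true, \Box \Diamond (s \to q) is false, so \Box p \lor \Box \Diamond (s \to q) is true.
  At c: \Box p requires p at every successor {c}.
    At c: p is true.
  So \Box p is true at c.
  At c: \Box \Diamond (s \to q) requires \Diamond (s \to q) at every successor {c}.
    \Diamond (s \to q) fails at c, so \Box \Diamond (s \to q) is false at c.
      At c: \Diamond (s \to q) requires s \to q at some successor in {c}.
        At c: s \to q is false.
      So \Diamond (s \to q) is false at c.

Yes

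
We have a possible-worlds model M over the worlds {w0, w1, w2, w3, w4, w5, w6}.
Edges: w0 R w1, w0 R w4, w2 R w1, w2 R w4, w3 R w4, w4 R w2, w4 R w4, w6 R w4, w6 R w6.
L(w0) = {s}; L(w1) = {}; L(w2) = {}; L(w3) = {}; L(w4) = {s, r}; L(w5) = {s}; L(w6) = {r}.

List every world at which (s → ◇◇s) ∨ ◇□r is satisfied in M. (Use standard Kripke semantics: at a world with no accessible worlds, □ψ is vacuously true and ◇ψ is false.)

Let φ = (s → ◇◇s) ∨ ◇□r. Evaluate φ at each world:
  w0 (successors {w1, w4}): φ is true.
  w1 (successors ∅): φ is true.
  w2 (successors {w1, w4}): φ is true.
  w3 (successors {w4}): φ is true.
  w4 (successors {w2, w4}): φ is true.
  w5 (successors ∅): φ is false.
  w6 (successors {w4, w6}): φ is true.
For instance, at w2:
  At w2: s → ◇◇s is true, ◇□r is true, so (s → ◇◇s) ∨ ◇□r is true.
    At w2: s is false, ◇◇s is true, so s → ◇◇s is true.
      At w2: ◇◇s requires ◇s at some successor in {w1, w4}.
        ◇s holds at w4, so ◇◇s is true at w2.
    At w2: ◇□r requires □r at some successor in {w1, w4}.
      □r holds at w1, so ◇□r is true at w2.
Satisfying worlds: {w0, w1, w2, w3, w4, w6}

w0, w1, w2, w3, w4, w6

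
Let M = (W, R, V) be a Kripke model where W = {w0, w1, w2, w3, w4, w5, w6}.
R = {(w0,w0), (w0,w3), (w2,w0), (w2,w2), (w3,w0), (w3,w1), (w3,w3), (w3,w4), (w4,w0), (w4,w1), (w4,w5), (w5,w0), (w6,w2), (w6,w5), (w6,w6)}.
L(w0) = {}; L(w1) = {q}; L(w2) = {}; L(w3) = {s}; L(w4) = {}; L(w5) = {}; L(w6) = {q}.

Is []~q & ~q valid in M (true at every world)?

Let φ = []~q & ~q. Evaluate φ at each world:
  w0 (successors {w0, w3}): φ is true.
  w1 (successors ∅): φ is false.
  w2 (successors {w0, w2}): φ is true.
  w3 (successors {w0, w1, w3, w4}): φ is false.
  w4 (successors {w0, w1, w5}): φ is false.
  w5 (successors {w0}): φ is true.
  w6 (successors {w2, w5, w6}): φ is false.
Detail at w1 (counterexample):
  At w1: []~q is true, ~q is false, so []~q & ~q is false.
    At w1: no accessible worlds, so []~q holds vacuously.

No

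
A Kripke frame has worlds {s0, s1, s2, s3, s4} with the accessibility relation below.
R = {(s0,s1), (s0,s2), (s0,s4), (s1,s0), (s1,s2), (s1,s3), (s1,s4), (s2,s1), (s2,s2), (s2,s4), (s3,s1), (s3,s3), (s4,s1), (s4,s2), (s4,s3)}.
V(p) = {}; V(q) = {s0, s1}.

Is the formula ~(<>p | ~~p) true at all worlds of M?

Let φ = ~(<>p | ~~p). Evaluate φ at each world:
  s0 (successors {s1, s2, s4}): φ is true.
  s1 (successors {s0, s2, s3, s4}): φ is true.
  s2 (successors {s1, s2, s4}): φ is true.
  s3 (successors {s1, s3}): φ is true.
  s4 (successors {s1, s2, s3}): φ is true.
For instance, at s0:
  At s0: <>p | ~~p is false, so ~(<>p | ~~p) is true.
    At s0: <>p is false, ~~p is false, so <>p | ~~p is false.
      At s0: <>p requires p at some successor in {s1, s2, s4}.
        At s1: p is false.
        At s2: p is false.
        At s4: p is false.
      So <>p is false at s0.

Yes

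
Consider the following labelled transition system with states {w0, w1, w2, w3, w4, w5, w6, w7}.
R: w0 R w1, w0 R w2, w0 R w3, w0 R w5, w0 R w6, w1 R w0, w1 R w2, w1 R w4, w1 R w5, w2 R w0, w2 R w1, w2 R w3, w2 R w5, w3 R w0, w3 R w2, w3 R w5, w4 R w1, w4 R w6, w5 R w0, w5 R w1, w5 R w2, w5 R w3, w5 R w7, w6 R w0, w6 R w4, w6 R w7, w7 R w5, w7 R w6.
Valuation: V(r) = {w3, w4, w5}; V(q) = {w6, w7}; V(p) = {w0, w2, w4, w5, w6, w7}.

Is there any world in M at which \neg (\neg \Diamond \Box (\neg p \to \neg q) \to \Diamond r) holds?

Let φ = \neg (\neg \Diamond \Box (\neg p \to \neg q) \to \Diamond r). Evaluate φ at each world:
  w0 (successors {w1, w2, w3, w5, w6}): φ is false.
  w1 (successors {w0, w2, w4, w5}): φ is false.
  w2 (successors {w0, w1, w3, w5}): φ is false.
  w3 (successors {w0, w2, w5}): φ is false.
  w4 (successors {w1, w6}): φ is false.
  w5 (successors {w0, w1, w2, w3, w7}): φ is false.
  w6 (successors {w0, w4, w7}): φ is false.
  w7 (successors {w5, w6}): φ is false.
For instance, at w1:
  At w1: \neg \Diamond \Box (\neg p \to \neg q) \to \Diamond r is true, so \neg (\neg \Diamond \Box (\neg p \to \neg q) \to \Diamond r) is false.
    At w1: \neg \Diamond \Box (\neg p \to \neg q) is false, \Diamond r is true, so \neg \Diamond \Box (\neg p \to \neg q) \to \Diamond r is true.
      At w1: \Diamond \Box (\neg p \to \neg q) is true, so \neg \Diamond \Box (\neg p \to \neg q) is false.
      At w1: \Diamond r requires r at some successor in {w0, w2, w4, w5}.
        r holds at w4, so \Diamond r is true at w1.

No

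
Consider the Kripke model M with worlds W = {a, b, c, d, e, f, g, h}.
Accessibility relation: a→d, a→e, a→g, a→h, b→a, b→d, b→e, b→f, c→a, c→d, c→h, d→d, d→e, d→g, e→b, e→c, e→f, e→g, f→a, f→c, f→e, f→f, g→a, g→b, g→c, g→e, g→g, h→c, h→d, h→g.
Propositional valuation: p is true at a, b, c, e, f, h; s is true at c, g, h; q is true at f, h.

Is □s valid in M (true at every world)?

No

Let φ = □s. Evaluate φ at each world:
  a (successors {d, e, g, h}): φ is false.
  b (successors {a, d, e, f}): φ is false.
  c (successors {a, d, h}): φ is false.
  d (successors {d, e, g}): φ is false.
  e (successors {b, c, f, g}): φ is false.
  f (successors {a, c, e, f}): φ is false.
  g (successors {a, b, c, e, g}): φ is false.
  h (successors {c, d, g}): φ is false.
Detail at a (counterexample):
  At a: □s requires s at every successor {d, e, g, h}.
    s fails at d, so □s is false at a.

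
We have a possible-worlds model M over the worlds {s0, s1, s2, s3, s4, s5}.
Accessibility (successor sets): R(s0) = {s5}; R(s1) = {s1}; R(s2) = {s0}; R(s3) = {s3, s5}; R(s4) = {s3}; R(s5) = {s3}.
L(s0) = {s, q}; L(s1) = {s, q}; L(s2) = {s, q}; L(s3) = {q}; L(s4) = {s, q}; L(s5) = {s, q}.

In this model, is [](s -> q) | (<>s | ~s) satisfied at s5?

Recall that []ψ holds at a world iff ψ holds at every accessible world, and <>ψ holds iff ψ holds at some accessible world.
At s5: [](s -> q) is true, <>s | ~s is false, so [](s -> q) | (<>s | ~s) is true.
  At s5: [](s -> q) requires s -> q at every successor {s3}.
    At s3: s -> q is true.
  So [](s -> q) is true at s5.
  At s5: <>s is false, ~s is false, so <>s | ~s is false.
    At s5: <>s requires s at some successor in {s3}.
      At s3: s is false.
    So <>s is false at s5.

Yes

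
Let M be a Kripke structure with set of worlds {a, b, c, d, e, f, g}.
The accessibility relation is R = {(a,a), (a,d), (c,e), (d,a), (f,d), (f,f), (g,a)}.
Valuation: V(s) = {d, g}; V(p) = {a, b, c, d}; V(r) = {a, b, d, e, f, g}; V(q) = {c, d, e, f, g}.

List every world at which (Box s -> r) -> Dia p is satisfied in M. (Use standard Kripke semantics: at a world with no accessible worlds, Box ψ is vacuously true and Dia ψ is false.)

Let φ = (Box s -> r) -> Dia p. Evaluate φ at each world:
  a (successors {a, d}): φ is true.
  b (successors ∅): φ is false.
  c (successors {e}): φ is false.
  d (successors {a}): φ is true.
  e (successors ∅): φ is false.
  f (successors {d, f}): φ is true.
  g (successors {a}): φ is true.
For instance, at d:
  At d: Box s -> r is true, Dia p is true, so (Box s -> r) -> Dia p is true.
    At d: Box s is false, r is true, so Box s -> r is true.
      At d: Box s requires s at every successor {a}.
        s fails at a, so Box s is false at d.
    At d: Dia p requires p at some successor in {a}.
      p holds at a, so Dia p is true at d.
Satisfying worlds: {a, d, f, g}

a, d, f, g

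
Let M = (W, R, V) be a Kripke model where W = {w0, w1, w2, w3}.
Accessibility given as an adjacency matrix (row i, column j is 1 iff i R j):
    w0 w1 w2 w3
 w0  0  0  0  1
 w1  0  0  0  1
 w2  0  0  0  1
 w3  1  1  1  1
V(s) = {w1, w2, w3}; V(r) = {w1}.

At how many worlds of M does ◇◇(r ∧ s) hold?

Recall that ◇ψ holds at a world iff ψ holds at some accessible world.
Let φ = ◇◇(r ∧ s). Evaluate φ at each world:
  w0 (successors {w3}): φ is true.
  w1 (successors {w3}): φ is true.
  w2 (successors {w3}): φ is true.
  w3 (successors {w0, w1, w2, w3}): φ is true.
For instance, at w1:
  At w1: ◇◇(r ∧ s) requires ◇(r ∧ s) at some successor in {w3}.
    ◇(r ∧ s) holds at w3, so ◇◇(r ∧ s) is true at w1.
      At w3: ◇(r ∧ s) requires r ∧ s at some successor in {w0, w1, w2, w3}.
        r ∧ s holds at w1, so ◇(r ∧ s) is true at w3.
Satisfying worlds: {w0, w1, w2, w3}

4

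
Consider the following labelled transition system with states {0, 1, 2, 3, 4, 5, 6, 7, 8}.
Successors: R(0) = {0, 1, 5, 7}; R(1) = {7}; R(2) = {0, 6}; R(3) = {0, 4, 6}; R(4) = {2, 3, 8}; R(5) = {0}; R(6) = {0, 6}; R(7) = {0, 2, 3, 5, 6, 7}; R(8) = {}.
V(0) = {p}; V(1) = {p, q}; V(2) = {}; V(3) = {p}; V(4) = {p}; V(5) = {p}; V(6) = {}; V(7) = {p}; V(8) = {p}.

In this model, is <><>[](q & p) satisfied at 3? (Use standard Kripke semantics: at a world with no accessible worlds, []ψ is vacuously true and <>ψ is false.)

At 3: <><>[](q & p) requires <>[](q & p) at some successor in {0, 4, 6}.
  <>[](q & p) holds at 4, so <><>[](q & p) is true at 3.
    At 4: <>[](q & p) requires [](q & p) at some successor in {2, 3, 8}.
      [](q & p) holds at 8, so <>[](q & p) is true at 4.

Yes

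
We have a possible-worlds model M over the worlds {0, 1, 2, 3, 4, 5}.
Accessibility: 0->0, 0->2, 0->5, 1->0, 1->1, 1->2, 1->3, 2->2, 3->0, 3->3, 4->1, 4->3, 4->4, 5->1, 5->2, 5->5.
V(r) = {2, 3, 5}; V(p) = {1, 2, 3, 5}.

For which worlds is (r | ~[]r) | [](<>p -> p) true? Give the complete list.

Let φ = (r | ~[]r) | [](<>p -> p). Evaluate φ at each world:
  0 (successors {0, 2, 5}): φ is true.
  1 (successors {0, 1, 2, 3}): φ is true.
  2 (successors {2}): φ is true.
  3 (successors {0, 3}): φ is true.
  4 (successors {1, 3, 4}): φ is true.
  5 (successors {1, 2, 5}): φ is true.
For instance, at 1:
  At 1: r | ~[]r is true, [](<>p -> p) is false, so (r | ~[]r) | [](<>p -> p) is true.
    At 1: r is false, ~[]r is true, so r | ~[]r is true.
      At 1: []r is false, so ~[]r is true.
    At 1: [](<>p -> p) requires <>p -> p at every successor {0, 1, 2, 3}.
      <>p -> p fails at 0, so [](<>p -> p) is false at 1.
Satisfying worlds: {0, 1, 2, 3, 4, 5}

0, 1, 2, 3, 4, 5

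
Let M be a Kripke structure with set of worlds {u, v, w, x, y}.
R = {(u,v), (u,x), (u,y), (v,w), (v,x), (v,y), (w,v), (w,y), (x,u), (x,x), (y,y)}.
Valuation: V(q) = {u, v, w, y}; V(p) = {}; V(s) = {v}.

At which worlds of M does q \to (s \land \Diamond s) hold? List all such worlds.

Let φ = q \to (s \land \Diamond s). Evaluate φ at each world:
  u (successors {v, x, y}): φ is false.
  v (successors {w, x, y}): φ is false.
  w (successors {v, y}): φ is false.
  x (successors {u, x}): φ is true.
  y (successors {y}): φ is false.
For instance, at u:
  At u: q is true, s \land \Diamond s is false, so q \to (s \land \Diamond s) is false.
    At u: s is false, \Diamond s is true, so s \land \Diamond s is false.
      At u: \Diamond s requires s at some successor in {v, x, y}.
        s holds at v, so \Diamond s is true at u.
Satisfying worlds: {x}

x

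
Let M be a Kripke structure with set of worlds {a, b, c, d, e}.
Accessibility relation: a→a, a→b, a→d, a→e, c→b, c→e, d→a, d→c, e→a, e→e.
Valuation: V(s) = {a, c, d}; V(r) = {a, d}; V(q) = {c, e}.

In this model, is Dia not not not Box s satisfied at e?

Yes

Recall that Box ψ holds at a world iff ψ holds at every accessible world, and Dia ψ holds iff ψ holds at some accessible world.
At e: Dia not not not Box s requires not not not Box s at some successor in {a, e}.
  not not not Box s holds at a, so Dia not not not Box s is true at e.
    At a: not not Box s is false, so not not not Box s is true.
      At a: not Box s is true, so not not Box s is false.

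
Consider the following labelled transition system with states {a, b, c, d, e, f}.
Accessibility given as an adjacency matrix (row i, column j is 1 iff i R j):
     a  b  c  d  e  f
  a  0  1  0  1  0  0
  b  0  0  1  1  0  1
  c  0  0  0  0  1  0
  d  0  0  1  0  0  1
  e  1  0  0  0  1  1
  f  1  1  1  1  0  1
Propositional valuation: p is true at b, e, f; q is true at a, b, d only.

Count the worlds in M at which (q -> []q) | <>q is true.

5

Let φ = (q -> []q) | <>q. Evaluate φ at each world:
  a (successors {b, d}): φ is true.
  b (successors {c, d, f}): φ is true.
  c (successors {e}): φ is true.
  d (successors {c, f}): φ is false.
  e (successors {a, e, f}): φ is true.
  f (successors {a, b, c, d, f}): φ is true.
For instance, at e:
  At e: q -> []q is true, <>q is true, so (q -> []q) | <>q is true.
    At e: q is false, []q is false, so q -> []q is true.
      At e: []q requires q at every successor {a, e, f}.
        q fails at e, so []q is false at e.
    At e: <>q requires q at some successor in {a, e, f}.
      q holds at a, so <>q is true at e.
Satisfying worlds: {a, b, c, e, f}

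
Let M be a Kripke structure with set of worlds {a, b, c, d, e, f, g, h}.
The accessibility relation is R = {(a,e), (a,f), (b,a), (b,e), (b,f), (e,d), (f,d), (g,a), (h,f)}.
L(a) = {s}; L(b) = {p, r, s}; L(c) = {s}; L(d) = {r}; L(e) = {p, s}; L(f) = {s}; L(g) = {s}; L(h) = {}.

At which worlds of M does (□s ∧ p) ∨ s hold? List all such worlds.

a, b, c, e, f, g

Let φ = (□s ∧ p) ∨ s. Evaluate φ at each world:
  a (successors {e, f}): φ is true.
  b (successors {a, e, f}): φ is true.
  c (successors ∅): φ is true.
  d (successors ∅): φ is false.
  e (successors {d}): φ is true.
  f (successors {d}): φ is true.
  g (successors {a}): φ is true.
  h (successors {f}): φ is false.
For instance, at g:
  At g: □s ∧ p is false, s is true, so (□s ∧ p) ∨ s is true.
    At g: □s is true, p is false, so □s ∧ p is false.
      At g: □s requires s at every successor {a}.
        At a: s is true.
      So □s is true at g.
Satisfying worlds: {a, b, c, e, f, g}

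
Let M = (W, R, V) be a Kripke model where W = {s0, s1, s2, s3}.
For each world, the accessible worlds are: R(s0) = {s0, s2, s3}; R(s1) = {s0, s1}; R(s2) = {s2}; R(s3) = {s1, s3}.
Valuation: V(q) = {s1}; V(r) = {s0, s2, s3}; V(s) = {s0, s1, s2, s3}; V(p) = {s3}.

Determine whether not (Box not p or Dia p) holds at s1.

Recall that Box ψ holds at a world iff ψ holds at every accessible world, and Dia ψ holds iff ψ holds at some accessible world.
At s1: Box not p or Dia p is true, so not (Box not p or Dia p) is false.
  At s1: Box not p is true, Dia p is false, so Box not p or Dia p is true.
    At s1: Box not p requires not p at every successor {s0, s1}.
      At s0: not p is true.
      At s1: not p is true.
    So Box not p is true at s1.
    At s1: Dia p requires p at some successor in {s0, s1}.
      At s0: p is false.
      At s1: p is false.
    So Dia p is false at s1.

No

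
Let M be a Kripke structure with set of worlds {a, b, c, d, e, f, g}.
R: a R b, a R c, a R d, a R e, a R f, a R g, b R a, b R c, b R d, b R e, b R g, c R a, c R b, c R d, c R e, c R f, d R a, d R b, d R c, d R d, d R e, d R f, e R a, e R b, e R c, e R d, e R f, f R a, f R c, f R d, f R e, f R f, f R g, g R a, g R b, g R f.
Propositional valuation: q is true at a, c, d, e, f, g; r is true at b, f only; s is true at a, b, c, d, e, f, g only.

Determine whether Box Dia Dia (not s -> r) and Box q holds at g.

No

At g: Box Dia Dia (not s -> r) is true, Box q is false, so Box Dia Dia (not s -> r) and Box q is false.
  At g: Box Dia Dia (not s -> r) requires Dia Dia (not s -> r) at every successor {a, b, f}.
      At a: Dia Dia (not s -> r) requires Dia (not s -> r) at some successor in {b, c, d, e, f, g}.
        Dia (not s -> r) holds at b, so Dia Dia (not s -> r) is true at a.
      At b: Dia Dia (not s -> r) requires Dia (not s -> r) at some successor in {a, c, d, e, g}.
        Dia (not s -> r) holds at a, so Dia Dia (not s -> r) is true at b.
      At f: Dia Dia (not s -> r) requires Dia (not s -> r) at some successor in {a, c, d, e, f, g}.
        Dia (not s -> r) holds at a, so Dia Dia (not s -> r) is true at f.
  So Box Dia Dia (not s -> r) is true at g.
  At g: Box q requires q at every successor {a, b, f}.
    q fails at b, so Box q is false at g.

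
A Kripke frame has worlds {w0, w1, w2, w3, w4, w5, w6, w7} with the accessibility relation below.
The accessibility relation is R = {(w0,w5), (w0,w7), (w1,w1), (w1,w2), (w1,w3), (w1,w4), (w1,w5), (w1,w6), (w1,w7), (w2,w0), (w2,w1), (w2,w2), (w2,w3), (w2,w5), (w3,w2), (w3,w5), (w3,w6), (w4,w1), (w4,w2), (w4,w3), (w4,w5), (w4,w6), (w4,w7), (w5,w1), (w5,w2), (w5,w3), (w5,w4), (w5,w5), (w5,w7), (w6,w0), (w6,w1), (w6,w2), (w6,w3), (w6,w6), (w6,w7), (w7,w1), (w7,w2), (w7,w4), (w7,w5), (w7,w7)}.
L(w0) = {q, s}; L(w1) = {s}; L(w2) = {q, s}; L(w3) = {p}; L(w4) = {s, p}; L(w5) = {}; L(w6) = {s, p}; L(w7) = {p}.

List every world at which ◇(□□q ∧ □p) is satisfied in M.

Recall that □ψ holds at a world iff ψ holds at every accessible world, and ◇ψ holds iff ψ holds at some accessible world.
Let φ = ◇(□□q ∧ □p). Evaluate φ at each world:
  w0 (successors {w5, w7}): φ is false.
  w1 (successors {w1, w2, w3, w4, w5, w6, w7}): φ is false.
  w2 (successors {w0, w1, w2, w3, w5}): φ is false.
  w3 (successors {w2, w5, w6}): φ is false.
  w4 (successors {w1, w2, w3, w5, w6, w7}): φ is false.
  w5 (successors {w1, w2, w3, w4, w5, w7}): φ is false.
  w6 (successors {w0, w1, w2, w3, w6, w7}): φ is false.
  w7 (successors {w1, w2, w4, w5, w7}): φ is false.
For instance, at w5:
  At w5: ◇(□□q ∧ □p) requires □□q ∧ □p at some successor in {w1, w2, w3, w4, w5, w7}.
    At w1: □□q ∧ □p is false.
    At w2: □□q ∧ □p is false.
    At w3: □□q ∧ □p is false.
    At w4: □□q ∧ □p is false.
    At w5: □□q ∧ □p is false.
    At w7: □□q ∧ □p is false.
  So ◇(□□q ∧ □p) is false at w5.
Satisfying worlds: none.

none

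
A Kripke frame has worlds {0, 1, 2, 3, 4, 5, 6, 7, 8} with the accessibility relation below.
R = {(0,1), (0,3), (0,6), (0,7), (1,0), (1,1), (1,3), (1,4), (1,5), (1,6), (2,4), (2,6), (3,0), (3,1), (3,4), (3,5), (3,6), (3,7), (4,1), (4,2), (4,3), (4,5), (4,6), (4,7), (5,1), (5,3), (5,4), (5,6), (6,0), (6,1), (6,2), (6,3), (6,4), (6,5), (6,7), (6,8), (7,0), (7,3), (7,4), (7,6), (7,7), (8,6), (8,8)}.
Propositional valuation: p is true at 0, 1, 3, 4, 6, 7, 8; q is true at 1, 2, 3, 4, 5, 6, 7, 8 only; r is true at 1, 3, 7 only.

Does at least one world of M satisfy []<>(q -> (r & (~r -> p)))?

Let φ = []<>(q -> (r & (~r -> p))). Evaluate φ at each world:
  0 (successors {1, 3, 6, 7}): φ is true.
  1 (successors {0, 1, 3, 4, 5, 6}): φ is true.
  2 (successors {4, 6}): φ is true.
  3 (successors {0, 1, 4, 5, 6, 7}): φ is true.
  4 (successors {1, 2, 3, 5, 6, 7}): φ is false.
  5 (successors {1, 3, 4, 6}): φ is true.
  6 (successors {0, 1, 2, 3, 4, 5, 7, 8}): φ is false.
  7 (successors {0, 3, 4, 6, 7}): φ is true.
  8 (successors {6, 8}): φ is false.
Detail at 0 (witness):
  At 0: []<>(q -> (r & (~r -> p))) requires <>(q -> (r & (~r -> p))) at every successor {1, 3, 6, 7}.
    At 1: <>(q -> (r & (~r -> p))) is true.
    At 3: <>(q -> (r & (~r -> p))) is true.
    At 6: <>(q -> (r & (~r -> p))) is true.
    At 7: <>(q -> (r & (~r -> p))) is true.
  So []<>(q -> (r & (~r -> p))) is true at 0.

Yes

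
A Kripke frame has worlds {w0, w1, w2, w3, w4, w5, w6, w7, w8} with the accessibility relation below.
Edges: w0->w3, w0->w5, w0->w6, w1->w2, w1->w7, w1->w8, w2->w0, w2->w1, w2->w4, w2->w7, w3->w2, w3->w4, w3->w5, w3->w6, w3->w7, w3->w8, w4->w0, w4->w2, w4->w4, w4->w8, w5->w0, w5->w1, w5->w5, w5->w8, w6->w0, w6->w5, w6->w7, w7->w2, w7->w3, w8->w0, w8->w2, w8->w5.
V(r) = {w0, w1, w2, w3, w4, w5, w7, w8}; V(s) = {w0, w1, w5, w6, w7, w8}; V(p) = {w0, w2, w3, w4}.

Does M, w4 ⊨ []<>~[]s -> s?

Recall that []ψ holds at a world iff ψ holds at every accessible world, and <>ψ holds iff ψ holds at some accessible world.
At w4: []<>~[]s is true, s is false, so []<>~[]s -> s is false.
  At w4: []<>~[]s requires <>~[]s at every successor {w0, w2, w4, w8}.
    At w0: <>~[]s is true.
    At w2: <>~[]s is true.
    At w4: <>~[]s is true.
    At w8: <>~[]s is true.
  So []<>~[]s is true at w4.

No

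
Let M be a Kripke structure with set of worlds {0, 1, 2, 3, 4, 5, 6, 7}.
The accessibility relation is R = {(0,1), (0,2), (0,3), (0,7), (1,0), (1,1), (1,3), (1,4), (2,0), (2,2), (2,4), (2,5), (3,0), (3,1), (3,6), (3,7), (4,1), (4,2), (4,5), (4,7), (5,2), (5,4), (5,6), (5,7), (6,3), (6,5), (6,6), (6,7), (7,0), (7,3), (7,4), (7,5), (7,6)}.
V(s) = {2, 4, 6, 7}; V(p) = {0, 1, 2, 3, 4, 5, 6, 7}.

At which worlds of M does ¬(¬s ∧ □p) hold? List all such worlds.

2, 4, 6, 7

Let φ = ¬(¬s ∧ □p). Evaluate φ at each world:
  0 (successors {1, 2, 3, 7}): φ is false.
  1 (successors {0, 1, 3, 4}): φ is false.
  2 (successors {0, 2, 4, 5}): φ is true.
  3 (successors {0, 1, 6, 7}): φ is false.
  4 (successors {1, 2, 5, 7}): φ is true.
  5 (successors {2, 4, 6, 7}): φ is false.
  6 (successors {3, 5, 6, 7}): φ is true.
  7 (successors {0, 3, 4, 5, 6}): φ is true.
For instance, at 3:
  At 3: ¬s ∧ □p is true, so ¬(¬s ∧ □p) is false.
    At 3: ¬s is true, □p is true, so ¬s ∧ □p is true.
      At 3: □p requires p at every successor {0, 1, 6, 7}.
        At 0: p is true.
        At 1: p is true.
        At 6: p is true.
        At 7: p is true.
      So □p is true at 3.
Satisfying worlds: {2, 4, 6, 7}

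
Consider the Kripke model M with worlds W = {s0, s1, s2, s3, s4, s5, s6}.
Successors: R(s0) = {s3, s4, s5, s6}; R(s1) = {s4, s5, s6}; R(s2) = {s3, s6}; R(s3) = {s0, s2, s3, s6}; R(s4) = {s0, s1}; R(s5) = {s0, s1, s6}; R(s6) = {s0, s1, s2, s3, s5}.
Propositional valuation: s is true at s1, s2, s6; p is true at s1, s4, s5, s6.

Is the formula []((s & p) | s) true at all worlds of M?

No

Let φ = []((s & p) | s). Evaluate φ at each world:
  s0 (successors {s3, s4, s5, s6}): φ is false.
  s1 (successors {s4, s5, s6}): φ is false.
  s2 (successors {s3, s6}): φ is false.
  s3 (successors {s0, s2, s3, s6}): φ is false.
  s4 (successors {s0, s1}): φ is false.
  s5 (successors {s0, s1, s6}): φ is false.
  s6 (successors {s0, s1, s2, s3, s5}): φ is false.
Detail at s0 (counterexample):
  At s0: []((s & p) | s) requires (s & p) | s at every successor {s3, s4, s5, s6}.
    (s & p) | s fails at s3, so []((s & p) | s) is false at s0.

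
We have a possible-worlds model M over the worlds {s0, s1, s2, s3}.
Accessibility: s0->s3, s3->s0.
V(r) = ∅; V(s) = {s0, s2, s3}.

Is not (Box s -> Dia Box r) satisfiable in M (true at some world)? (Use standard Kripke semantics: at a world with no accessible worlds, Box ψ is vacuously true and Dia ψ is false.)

Yes

Recall that Box ψ holds at a world iff ψ holds at every accessible world, and Dia ψ holds iff ψ holds at some accessible world.
Let φ = not (Box s -> Dia Box r). Evaluate φ at each world:
  s0 (successors {s3}): φ is true.
  s1 (successors ∅): φ is true.
  s2 (successors ∅): φ is true.
  s3 (successors {s0}): φ is true.
Detail at s0 (witness):
  At s0: Box s -> Dia Box r is false, so not (Box s -> Dia Box r) is true.
    At s0: Box s is true, Dia Box r is false, so Box s -> Dia Box r is false.
      At s0: Box s requires s at every successor {s3}.
        At s3: s is true.
      So Box s is true at s0.
      At s0: Dia Box r requires Box r at some successor in {s3}.
        At s3: Box r is false.
      So Dia Box r is false at s0.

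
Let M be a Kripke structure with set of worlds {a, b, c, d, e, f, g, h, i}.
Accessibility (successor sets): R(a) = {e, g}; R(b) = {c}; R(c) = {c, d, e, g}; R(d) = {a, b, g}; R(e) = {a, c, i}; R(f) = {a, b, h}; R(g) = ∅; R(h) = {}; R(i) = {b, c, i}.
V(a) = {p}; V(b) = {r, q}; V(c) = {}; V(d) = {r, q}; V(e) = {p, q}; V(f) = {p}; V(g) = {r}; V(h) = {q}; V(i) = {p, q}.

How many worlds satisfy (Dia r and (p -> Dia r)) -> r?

Recall that Dia ψ holds at a world iff ψ holds at some accessible world.
Let φ = (Dia r and (p -> Dia r)) -> r. Evaluate φ at each world:
  a (successors {e, g}): φ is false.
  b (successors {c}): φ is true.
  c (successors {c, d, e, g}): φ is false.
  d (successors {a, b, g}): φ is true.
  e (successors {a, c, i}): φ is true.
  f (successors {a, b, h}): φ is false.
  g (successors ∅): φ is true.
  h (successors ∅): φ is true.
  i (successors {b, c, i}): φ is false.
For instance, at i:
  At i: Dia r and (p -> Dia r) is true, r is false, so (Dia r and (p -> Dia r)) -> r is false.
    At i: Dia r is true, p -> Dia r is true, so Dia r and (p -> Dia r) is true.
      At i: Dia r requires r at some successor in {b, c, i}.
        r holds at b, so Dia r is true at i.
      At i: p is true, Dia r is true, so p -> Dia r is true.
Satisfying worlds: {b, d, e, g, h}

5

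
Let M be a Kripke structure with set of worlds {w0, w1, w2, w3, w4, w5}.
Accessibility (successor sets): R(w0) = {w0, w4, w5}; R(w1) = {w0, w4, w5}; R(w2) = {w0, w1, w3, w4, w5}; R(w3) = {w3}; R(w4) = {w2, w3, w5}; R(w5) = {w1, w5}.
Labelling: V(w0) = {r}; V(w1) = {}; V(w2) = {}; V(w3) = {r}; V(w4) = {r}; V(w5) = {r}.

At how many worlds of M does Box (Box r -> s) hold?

0

Recall that Box ψ holds at a world iff ψ holds at every accessible world, and Dia ψ holds iff ψ holds at some accessible world.
Let φ = Box (Box r -> s). Evaluate φ at each world:
  w0 (successors {w0, w4, w5}): φ is false.
  w1 (successors {w0, w4, w5}): φ is false.
  w2 (successors {w0, w1, w3, w4, w5}): φ is false.
  w3 (successors {w3}): φ is false.
  w4 (successors {w2, w3, w5}): φ is false.
  w5 (successors {w1, w5}): φ is false.
For instance, at w1:
  At w1: Box (Box r -> s) requires Box r -> s at every successor {w0, w4, w5}.
    Box r -> s fails at w0, so Box (Box r -> s) is false at w1.
      At w0: Box r is true, s is false, so Box r -> s is false.
Satisfying worlds: none.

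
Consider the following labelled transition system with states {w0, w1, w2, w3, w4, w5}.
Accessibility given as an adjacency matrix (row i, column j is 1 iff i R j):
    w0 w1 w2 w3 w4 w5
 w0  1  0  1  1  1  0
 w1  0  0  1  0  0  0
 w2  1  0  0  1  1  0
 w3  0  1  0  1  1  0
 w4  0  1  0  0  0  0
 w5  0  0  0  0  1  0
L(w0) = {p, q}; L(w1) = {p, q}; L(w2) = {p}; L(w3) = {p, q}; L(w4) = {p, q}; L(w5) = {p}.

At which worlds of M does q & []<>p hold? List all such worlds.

Let φ = q & []<>p. Evaluate φ at each world:
  w0 (successors {w0, w2, w3, w4}): φ is true.
  w1 (successors {w2}): φ is true.
  w2 (successors {w0, w3, w4}): φ is false.
  w3 (successors {w1, w3, w4}): φ is true.
  w4 (successors {w1}): φ is true.
  w5 (successors {w4}): φ is false.
For instance, at w0:
  At w0: q is true, []<>p is true, so q & []<>p is true.
    At w0: []<>p requires <>p at every successor {w0, w2, w3, w4}.
      At w0: <>p is true.
      At w2: <>p is true.
      At w3: <>p is true.
      At w4: <>p is true.
    So []<>p is true at w0.
Satisfying worlds: {w0, w1, w3, w4}

w0, w1, w3, w4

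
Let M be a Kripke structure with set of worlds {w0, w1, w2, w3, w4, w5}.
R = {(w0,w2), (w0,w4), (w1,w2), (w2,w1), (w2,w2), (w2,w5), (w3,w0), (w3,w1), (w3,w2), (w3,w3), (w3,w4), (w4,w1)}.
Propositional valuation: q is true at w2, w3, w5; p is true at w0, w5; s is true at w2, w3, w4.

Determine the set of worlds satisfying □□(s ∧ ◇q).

Let φ = □□(s ∧ ◇q). Evaluate φ at each world:
  w0 (successors {w2, w4}): φ is false.
  w1 (successors {w2}): φ is false.
  w2 (successors {w1, w2, w5}): φ is false.
  w3 (successors {w0, w1, w2, w3, w4}): φ is false.
  w4 (successors {w1}): φ is true.
  w5 (successors ∅): φ is true.
For instance, at w1:
  At w1: □□(s ∧ ◇q) requires □(s ∧ ◇q) at every successor {w2}.
    □(s ∧ ◇q) fails at w2, so □□(s ∧ ◇q) is false at w1.
      At w2: □(s ∧ ◇q) requires s ∧ ◇q at every successor {w1, w2, w5}.
        s ∧ ◇q fails at w1, so □(s ∧ ◇q) is false at w2.
Satisfying worlds: {w4, w5}

w4, w5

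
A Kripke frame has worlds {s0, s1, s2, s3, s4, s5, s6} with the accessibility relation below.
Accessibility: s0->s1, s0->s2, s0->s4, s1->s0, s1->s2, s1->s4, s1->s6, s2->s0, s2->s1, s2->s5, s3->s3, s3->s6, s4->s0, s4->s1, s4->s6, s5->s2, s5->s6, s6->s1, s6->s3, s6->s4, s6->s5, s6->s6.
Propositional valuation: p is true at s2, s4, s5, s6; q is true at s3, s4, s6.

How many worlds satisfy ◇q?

6

Let φ = ◇q. Evaluate φ at each world:
  s0 (successors {s1, s2, s4}): φ is true.
  s1 (successors {s0, s2, s4, s6}): φ is true.
  s2 (successors {s0, s1, s5}): φ is false.
  s3 (successors {s3, s6}): φ is true.
  s4 (successors {s0, s1, s6}): φ is true.
  s5 (successors {s2, s6}): φ is true.
  s6 (successors {s1, s3, s4, s5, s6}): φ is true.
For instance, at s2:
  At s2: ◇q requires q at some successor in {s0, s1, s5}.
    At s0: q is false.
    At s1: q is false.
    At s5: q is false.
  So ◇q is false at s2.
Satisfying worlds: {s0, s1, s3, s4, s5, s6}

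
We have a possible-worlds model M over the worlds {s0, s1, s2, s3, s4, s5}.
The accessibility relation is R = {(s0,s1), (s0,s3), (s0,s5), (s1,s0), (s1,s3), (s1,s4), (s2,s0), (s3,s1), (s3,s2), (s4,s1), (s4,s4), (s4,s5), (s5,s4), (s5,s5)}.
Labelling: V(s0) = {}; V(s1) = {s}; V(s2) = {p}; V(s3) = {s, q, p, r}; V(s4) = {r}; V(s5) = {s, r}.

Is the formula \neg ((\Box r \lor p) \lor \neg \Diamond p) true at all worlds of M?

Recall that \Box ψ holds at a world iff ψ holds at every accessible world, and \Diamond ψ holds iff ψ holds at some accessible world.
Let φ = \neg ((\Box r \lor p) \lor \neg \Diamond p). Evaluate φ at each world:
  s0 (successors {s1, s3, s5}): φ is true.
  s1 (successors {s0, s3, s4}): φ is true.
  s2 (successors {s0}): φ is false.
  s3 (successors {s1, s2}): φ is false.
  s4 (successors {s1, s4, s5}): φ is false.
  s5 (successors {s4, s5}): φ is false.
Detail at s2 (counterexample):
  At s2: (\Box r \lor p) \lor \neg \Diamond p is true, so \neg ((\Box r \lor p) \lor \neg \Diamond p) is false.
    At s2: \Box r \lor p is true, \neg \Diamond p is true, so (\Box r \lor p) \lor \neg \Diamond p is true.
      At s2: \Box r is false, p is true, so \Box r \lor p is true.
      At s2: \Diamond p is false, so \neg \Diamond p is true.

No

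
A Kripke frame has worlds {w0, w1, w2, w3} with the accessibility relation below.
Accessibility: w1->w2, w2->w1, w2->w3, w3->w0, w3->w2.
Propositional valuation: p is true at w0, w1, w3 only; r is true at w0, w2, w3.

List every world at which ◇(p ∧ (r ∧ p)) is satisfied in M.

Let φ = ◇(p ∧ (r ∧ p)). Evaluate φ at each world:
  w0 (successors ∅): φ is false.
  w1 (successors {w2}): φ is false.
  w2 (successors {w1, w3}): φ is true.
  w3 (successors {w0, w2}): φ is true.
For instance, at w1:
  At w1: ◇(p ∧ (r ∧ p)) requires p ∧ (r ∧ p) at some successor in {w2}.
    At w2: p ∧ (r ∧ p) is false.
  So ◇(p ∧ (r ∧ p)) is false at w1.
Satisfying worlds: {w2, w3}

w2, w3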